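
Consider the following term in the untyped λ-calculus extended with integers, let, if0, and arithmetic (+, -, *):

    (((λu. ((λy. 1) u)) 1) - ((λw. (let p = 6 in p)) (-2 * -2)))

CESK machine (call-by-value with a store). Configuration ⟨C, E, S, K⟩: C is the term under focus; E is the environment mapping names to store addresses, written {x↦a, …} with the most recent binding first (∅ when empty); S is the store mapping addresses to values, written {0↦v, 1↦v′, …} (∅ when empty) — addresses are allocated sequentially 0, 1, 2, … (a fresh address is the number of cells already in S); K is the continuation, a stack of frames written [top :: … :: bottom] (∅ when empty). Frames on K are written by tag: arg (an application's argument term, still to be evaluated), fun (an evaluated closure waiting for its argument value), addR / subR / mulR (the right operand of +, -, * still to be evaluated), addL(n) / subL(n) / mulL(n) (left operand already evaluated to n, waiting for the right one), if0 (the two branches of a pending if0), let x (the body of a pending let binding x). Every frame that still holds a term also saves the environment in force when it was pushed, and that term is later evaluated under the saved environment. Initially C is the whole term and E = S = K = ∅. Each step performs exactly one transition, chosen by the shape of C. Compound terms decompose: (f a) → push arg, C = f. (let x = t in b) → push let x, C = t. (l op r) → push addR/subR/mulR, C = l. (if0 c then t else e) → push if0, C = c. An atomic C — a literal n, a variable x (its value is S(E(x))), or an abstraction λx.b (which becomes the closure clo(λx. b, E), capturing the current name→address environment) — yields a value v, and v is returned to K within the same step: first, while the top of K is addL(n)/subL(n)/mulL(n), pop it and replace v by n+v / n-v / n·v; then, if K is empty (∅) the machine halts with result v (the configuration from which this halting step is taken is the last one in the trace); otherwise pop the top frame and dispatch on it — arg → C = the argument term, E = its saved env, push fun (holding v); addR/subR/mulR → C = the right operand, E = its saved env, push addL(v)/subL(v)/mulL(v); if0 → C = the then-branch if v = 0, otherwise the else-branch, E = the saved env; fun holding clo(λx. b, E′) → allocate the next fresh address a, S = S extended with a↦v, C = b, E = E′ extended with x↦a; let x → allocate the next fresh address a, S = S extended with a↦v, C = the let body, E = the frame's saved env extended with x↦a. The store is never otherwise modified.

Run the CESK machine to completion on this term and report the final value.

0. [C=(((λu. ((λy. 1) u)) 1) - ((λw. (let p = 6 in p)) (-2 * -2))) | E=∅ | S=∅ | K=∅]
1. [C=((λu. ((λy. 1) u)) 1) | E=∅ | S=∅ | K=[subR]]
2. [C=(λu. ((λy. 1) u)) | E=∅ | S=∅ | K=[arg :: subR]]
3. [C=1 | E=∅ | S=∅ | K=[fun :: subR]]
4. [C=((λy. 1) u) | E={u↦0} | S={0↦1} | K=[subR]]
5. [C=(λy. 1) | E={u↦0} | S={0↦1} | K=[arg :: subR]]
6. [C=u | E={u↦0} | S={0↦1} | K=[fun :: subR]]
7. [C=1 | E={y↦1, u↦0} | S={0↦1, 1↦1} | K=[subR]]
8. [C=((λw. (let p = 6 in p)) (-2 * -2)) | E=∅ | S={0↦1, 1↦1} | K=[subL(1)]]
9. [C=(λw. (let p = 6 in p)) | E=∅ | S={0↦1, 1↦1} | K=[arg :: subL(1)]]
10. [C=(-2 * -2) | E=∅ | S={0↦1, 1↦1} | K=[fun :: subL(1)]]
11. [C=-2 | E=∅ | S={0↦1, 1↦1} | K=[mulR :: fun :: subL(1)]]
12. [C=-2 | E=∅ | S={0↦1, 1↦1} | K=[mulL(-2) :: fun :: subL(1)]]
13. [C=(let p = 6 in p) | E={w↦2} | S={0↦1, 1↦1, 2↦4} | K=[subL(1)]]
14. [C=6 | E={w↦2} | S={0↦1, 1↦1, 2↦4} | K=[let p :: subL(1)]]
15. [C=p | E={p↦3, w↦2} | S={0↦1, 1↦1, 2↦4, 3↦6} | K=[subL(1)]]
→ final value -5

Answer: -5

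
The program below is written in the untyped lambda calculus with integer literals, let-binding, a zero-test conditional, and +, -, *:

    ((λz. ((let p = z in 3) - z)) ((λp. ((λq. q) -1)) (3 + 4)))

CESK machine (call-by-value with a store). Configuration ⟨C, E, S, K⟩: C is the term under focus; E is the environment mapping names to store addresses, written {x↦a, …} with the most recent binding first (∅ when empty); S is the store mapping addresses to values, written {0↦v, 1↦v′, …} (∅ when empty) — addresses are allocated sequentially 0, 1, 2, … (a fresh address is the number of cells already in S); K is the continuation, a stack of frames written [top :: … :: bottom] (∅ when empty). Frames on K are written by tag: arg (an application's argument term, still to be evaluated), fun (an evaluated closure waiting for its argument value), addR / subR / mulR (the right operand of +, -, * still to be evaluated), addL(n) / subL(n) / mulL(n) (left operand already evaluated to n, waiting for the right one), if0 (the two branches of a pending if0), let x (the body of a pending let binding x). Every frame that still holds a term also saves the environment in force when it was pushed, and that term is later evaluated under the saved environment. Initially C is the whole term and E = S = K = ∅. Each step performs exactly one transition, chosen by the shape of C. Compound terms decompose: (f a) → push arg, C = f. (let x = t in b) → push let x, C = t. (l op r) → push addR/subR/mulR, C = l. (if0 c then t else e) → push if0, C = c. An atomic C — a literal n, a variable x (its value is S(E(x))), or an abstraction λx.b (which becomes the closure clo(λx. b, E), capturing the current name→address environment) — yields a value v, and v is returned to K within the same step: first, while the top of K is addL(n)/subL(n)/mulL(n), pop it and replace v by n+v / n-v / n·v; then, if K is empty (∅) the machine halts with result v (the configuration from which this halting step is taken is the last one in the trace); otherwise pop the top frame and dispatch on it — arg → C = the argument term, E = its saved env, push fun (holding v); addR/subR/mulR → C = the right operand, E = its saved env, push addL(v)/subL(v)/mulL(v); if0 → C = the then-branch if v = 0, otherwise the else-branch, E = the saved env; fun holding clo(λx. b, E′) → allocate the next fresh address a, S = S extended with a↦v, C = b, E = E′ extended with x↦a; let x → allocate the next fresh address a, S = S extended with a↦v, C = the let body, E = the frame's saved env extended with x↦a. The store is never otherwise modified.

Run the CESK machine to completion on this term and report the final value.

Answer: 4

Execution trace:
[0] <C=((λz. ((let p = z in 3) - z)) ((λp. ((λq. q) -1)) (3 + 4))), E=∅, S=∅, K=∅>
[1] <C=(λz. ((let p = z in 3) - z)), E=∅, S=∅, K=[arg]>
[2] <C=((λp. ((λq. q) -1)) (3 + 4)), E=∅, S=∅, K=[fun]>
[3] <C=(λp. ((λq. q) -1)), E=∅, S=∅, K=[arg :: fun]>
[4] <C=(3 + 4), E=∅, S=∅, K=[fun :: fun]>
[5] <C=3, E=∅, S=∅, K=[addR :: fun :: fun]>
[6] <C=4, E=∅, S=∅, K=[addL(3) :: fun :: fun]>
[7] <C=((λq. q) -1), E={p↦0}, S={0↦7}, K=[fun]>
[8] <C=(λq. q), E={p↦0}, S={0↦7}, K=[arg :: fun]>
[9] <C=-1, E={p↦0}, S={0↦7}, K=[fun :: fun]>
[10] <C=q, E={q↦1, p↦0}, S={0↦7, 1↦-1}, K=[fun]>
[11] <C=((let p = z in 3) - z), E={z↦2}, S={0↦7, 1↦-1, 2↦-1}, K=∅>
[12] <C=(let p = z in 3), E={z↦2}, S={0↦7, 1↦-1, 2↦-1}, K=[subR]>
[13] <C=z, E={z↦2}, S={0↦7, 1↦-1, 2↦-1}, K=[let p :: subR]>
[14] <C=3, E={p↦3, z↦2}, S={0↦7, 1↦-1, 2↦-1, 3↦-1}, K=[subR]>
[15] <C=z, E={z↦2}, S={0↦7, 1↦-1, 2↦-1, 3↦-1}, K=[subL(3)]>
→ final value 4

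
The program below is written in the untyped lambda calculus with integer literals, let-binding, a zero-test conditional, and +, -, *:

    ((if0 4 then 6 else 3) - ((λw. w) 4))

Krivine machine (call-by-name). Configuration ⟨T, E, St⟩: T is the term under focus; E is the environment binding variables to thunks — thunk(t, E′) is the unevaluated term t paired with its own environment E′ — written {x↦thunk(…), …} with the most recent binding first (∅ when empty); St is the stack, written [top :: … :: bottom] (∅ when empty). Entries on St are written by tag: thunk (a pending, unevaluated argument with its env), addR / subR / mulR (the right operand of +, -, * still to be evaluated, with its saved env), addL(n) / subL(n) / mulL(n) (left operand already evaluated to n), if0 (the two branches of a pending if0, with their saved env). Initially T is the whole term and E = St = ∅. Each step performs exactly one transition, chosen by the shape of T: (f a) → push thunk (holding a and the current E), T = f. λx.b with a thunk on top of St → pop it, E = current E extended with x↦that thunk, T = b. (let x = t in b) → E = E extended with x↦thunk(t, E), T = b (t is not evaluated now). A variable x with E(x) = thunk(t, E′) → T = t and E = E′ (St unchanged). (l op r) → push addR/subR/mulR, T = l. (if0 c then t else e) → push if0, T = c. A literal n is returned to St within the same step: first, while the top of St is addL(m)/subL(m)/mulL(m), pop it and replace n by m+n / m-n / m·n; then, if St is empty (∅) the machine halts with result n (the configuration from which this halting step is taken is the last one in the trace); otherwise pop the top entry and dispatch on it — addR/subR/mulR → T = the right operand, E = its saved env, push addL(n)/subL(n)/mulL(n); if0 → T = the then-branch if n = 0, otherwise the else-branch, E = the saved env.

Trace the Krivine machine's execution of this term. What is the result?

Answer: -1

Machine steps:
t=0: [T=((if0 4 then 6 else 3) - ((λw. w) 4)) | E=∅ | St=∅]
t=1: [T=(if0 4 then 6 else 3) | E=∅ | St=[subR]]
t=2: [T=4 | E=∅ | St=[if0 :: subR]]
t=3: [T=3 | E=∅ | St=[subR]]
t=4: [T=((λw. w) 4) | E=∅ | St=[subL(3)]]
t=5: [T=(λw. w) | E=∅ | St=[thunk :: subL(3)]]
t=6: [T=w | E={w↦thunk(4, ∅)} | St=[subL(3)]]
t=7: [T=4 | E=∅ | St=[subL(3)]]
→ final value -1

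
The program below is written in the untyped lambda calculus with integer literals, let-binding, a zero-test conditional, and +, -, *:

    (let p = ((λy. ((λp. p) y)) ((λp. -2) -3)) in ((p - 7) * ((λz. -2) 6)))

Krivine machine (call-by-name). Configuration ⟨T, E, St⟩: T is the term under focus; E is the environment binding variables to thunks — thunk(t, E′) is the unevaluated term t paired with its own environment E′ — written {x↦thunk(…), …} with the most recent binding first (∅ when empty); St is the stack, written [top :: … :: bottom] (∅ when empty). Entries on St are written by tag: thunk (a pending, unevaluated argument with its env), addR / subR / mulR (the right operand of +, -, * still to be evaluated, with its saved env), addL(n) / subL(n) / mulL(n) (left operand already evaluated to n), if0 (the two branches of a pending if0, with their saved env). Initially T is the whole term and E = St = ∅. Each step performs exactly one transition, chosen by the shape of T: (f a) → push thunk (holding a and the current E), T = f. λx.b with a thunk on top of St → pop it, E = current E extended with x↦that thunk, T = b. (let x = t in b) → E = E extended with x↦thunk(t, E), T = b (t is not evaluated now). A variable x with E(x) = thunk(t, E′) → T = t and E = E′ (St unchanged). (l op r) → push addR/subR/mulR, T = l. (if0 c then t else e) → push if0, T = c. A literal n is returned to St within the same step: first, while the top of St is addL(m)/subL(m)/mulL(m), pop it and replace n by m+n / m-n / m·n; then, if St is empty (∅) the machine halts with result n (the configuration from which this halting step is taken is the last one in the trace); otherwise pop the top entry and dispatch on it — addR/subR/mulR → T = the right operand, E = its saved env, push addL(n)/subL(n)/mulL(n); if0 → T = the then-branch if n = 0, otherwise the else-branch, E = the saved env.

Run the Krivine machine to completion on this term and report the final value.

[0] ⟨T=(let p = ((λy. ((λp. p) y)) ((λp. -2) -3)) in ((p - 7) * ((λz. -2) 6))); E=∅; St=∅⟩
[1] ⟨T=((p - 7) * ((λz. -2) 6)); E={p↦thunk(((λy. ((λp. p) y)) ((λp. -2) -3)), ∅)}; St=∅⟩
[2] ⟨T=(p - 7); E={p↦thunk(((λy. ((λp. p) y)) ((λp. -2) -3)), ∅)}; St=[mulR]⟩
[3] ⟨T=p; E={p↦thunk(((λy. ((λp. p) y)) ((λp. -2) -3)), ∅)}; St=[subR :: mulR]⟩
[4] ⟨T=((λy. ((λp. p) y)) ((λp. -2) -3)); E=∅; St=[subR :: mulR]⟩
[5] ⟨T=(λy. ((λp. p) y)); E=∅; St=[thunk :: subR :: mulR]⟩
[6] ⟨T=((λp. p) y); E={y↦thunk(((λp. -2) -3), ∅)}; St=[subR :: mulR]⟩
[7] ⟨T=(λp. p); E={y↦thunk(((λp. -2) -3), ∅)}; St=[thunk :: subR :: mulR]⟩
[8] ⟨T=p; E={p↦thunk(y, {y↦thunk(((λp. -2) -3), ∅)}), y↦thunk(((λp. -2) -3), ∅)}; St=[subR :: mulR]⟩
[9] ⟨T=y; E={y↦thunk(((λp. -2) -3), ∅)}; St=[subR :: mulR]⟩
[10] ⟨T=((λp. -2) -3); E=∅; St=[subR :: mulR]⟩
[11] ⟨T=(λp. -2); E=∅; St=[thunk :: subR :: mulR]⟩
[12] ⟨T=-2; E={p↦thunk(-3, ∅)}; St=[subR :: mulR]⟩
[13] ⟨T=7; E={p↦thunk(((λy. ((λp. p) y)) ((λp. -2) -3)), ∅)}; St=[subL(-2) :: mulR]⟩
[14] ⟨T=((λz. -2) 6); E={p↦thunk(((λy. ((λp. p) y)) ((λp. -2) -3)), ∅)}; St=[mulL(-9)]⟩
[15] ⟨T=(λz. -2); E={p↦thunk(((λy. ((λp. p) y)) ((λp. -2) -3)), ∅)}; St=[thunk :: mulL(-9)]⟩
[16] ⟨T=-2; E={z↦thunk(6, {p↦thunk(((λy. ((λp. p) y)) ((λp. -2) -3)), ∅)}), p↦thunk(((λy. ((λp. p) y)) ((λp. -2) -3)), ∅)}; St=[mulL(-9)]⟩
→ final value 18

Answer: 18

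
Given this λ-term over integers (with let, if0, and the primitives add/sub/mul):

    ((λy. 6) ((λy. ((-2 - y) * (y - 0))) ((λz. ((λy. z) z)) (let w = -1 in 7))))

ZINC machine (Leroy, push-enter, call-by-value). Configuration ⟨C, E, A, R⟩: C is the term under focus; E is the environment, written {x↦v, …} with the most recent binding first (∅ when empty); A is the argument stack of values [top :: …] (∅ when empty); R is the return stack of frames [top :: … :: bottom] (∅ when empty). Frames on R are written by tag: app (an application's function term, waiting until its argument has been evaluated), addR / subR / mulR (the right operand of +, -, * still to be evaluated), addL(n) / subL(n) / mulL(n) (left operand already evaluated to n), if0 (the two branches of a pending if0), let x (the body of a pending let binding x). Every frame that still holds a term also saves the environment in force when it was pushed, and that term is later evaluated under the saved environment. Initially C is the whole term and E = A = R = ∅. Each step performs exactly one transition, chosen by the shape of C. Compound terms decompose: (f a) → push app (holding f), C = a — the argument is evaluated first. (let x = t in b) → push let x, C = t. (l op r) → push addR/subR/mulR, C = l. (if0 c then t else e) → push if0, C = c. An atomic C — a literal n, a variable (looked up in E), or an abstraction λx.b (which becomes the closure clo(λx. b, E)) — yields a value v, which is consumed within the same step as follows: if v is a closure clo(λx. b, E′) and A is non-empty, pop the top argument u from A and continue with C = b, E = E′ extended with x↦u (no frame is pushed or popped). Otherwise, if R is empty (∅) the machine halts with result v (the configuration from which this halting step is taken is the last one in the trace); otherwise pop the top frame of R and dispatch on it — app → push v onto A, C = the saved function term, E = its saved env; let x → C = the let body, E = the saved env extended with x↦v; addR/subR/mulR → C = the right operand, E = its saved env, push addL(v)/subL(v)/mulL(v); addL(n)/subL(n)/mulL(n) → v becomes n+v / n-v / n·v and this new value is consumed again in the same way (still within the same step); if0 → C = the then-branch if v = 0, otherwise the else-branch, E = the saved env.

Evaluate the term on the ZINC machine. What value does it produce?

t=0: [C=((λy. 6) ((λy. ((-2 - y) * (y - 0))) ((λz. ((λy. z) z)) (let w = -1 in 7)))) | E=∅ | A=∅ | R=∅]
t=1: [C=((λy. ((-2 - y) * (y - 0))) ((λz. ((λy. z) z)) (let w = -1 in 7))) | E=∅ | A=∅ | R=[app]]
t=2: [C=((λz. ((λy. z) z)) (let w = -1 in 7)) | E=∅ | A=∅ | R=[app :: app]]
t=3: [C=(let w = -1 in 7) | E=∅ | A=∅ | R=[app :: app :: app]]
t=4: [C=-1 | E=∅ | A=∅ | R=[let w :: app :: app :: app]]
t=5: [C=7 | E={w↦-1} | A=∅ | R=[app :: app :: app]]
t=6: [C=(λz. ((λy. z) z)) | E=∅ | A=[7] | R=[app :: app]]
t=7: [C=((λy. z) z) | E={z↦7} | A=∅ | R=[app :: app]]
t=8: [C=z | E={z↦7} | A=∅ | R=[app :: app :: app]]
t=9: [C=(λy. z) | E={z↦7} | A=[7] | R=[app :: app]]
t=10: [C=z | E={y↦7, z↦7} | A=∅ | R=[app :: app]]
t=11: [C=(λy. ((-2 - y) * (y - 0))) | E=∅ | A=[7] | R=[app]]
t=12: [C=((-2 - y) * (y - 0)) | E={y↦7} | A=∅ | R=[app]]
t=13: [C=(-2 - y) | E={y↦7} | A=∅ | R=[mulR :: app]]
t=14: [C=-2 | E={y↦7} | A=∅ | R=[subR :: mulR :: app]]
t=15: [C=y | E={y↦7} | A=∅ | R=[subL(-2) :: mulR :: app]]
t=16: [C=(y - 0) | E={y↦7} | A=∅ | R=[mulL(-9) :: app]]
t=17: [C=y | E={y↦7} | A=∅ | R=[subR :: mulL(-9) :: app]]
t=18: [C=0 | E={y↦7} | A=∅ | R=[subL(7) :: mulL(-9) :: app]]
t=19: [C=(λy. 6) | E=∅ | A=[-63] | R=∅]
t=20: [C=6 | E={y↦-63} | A=∅ | R=∅]
→ final value 6

Answer: 6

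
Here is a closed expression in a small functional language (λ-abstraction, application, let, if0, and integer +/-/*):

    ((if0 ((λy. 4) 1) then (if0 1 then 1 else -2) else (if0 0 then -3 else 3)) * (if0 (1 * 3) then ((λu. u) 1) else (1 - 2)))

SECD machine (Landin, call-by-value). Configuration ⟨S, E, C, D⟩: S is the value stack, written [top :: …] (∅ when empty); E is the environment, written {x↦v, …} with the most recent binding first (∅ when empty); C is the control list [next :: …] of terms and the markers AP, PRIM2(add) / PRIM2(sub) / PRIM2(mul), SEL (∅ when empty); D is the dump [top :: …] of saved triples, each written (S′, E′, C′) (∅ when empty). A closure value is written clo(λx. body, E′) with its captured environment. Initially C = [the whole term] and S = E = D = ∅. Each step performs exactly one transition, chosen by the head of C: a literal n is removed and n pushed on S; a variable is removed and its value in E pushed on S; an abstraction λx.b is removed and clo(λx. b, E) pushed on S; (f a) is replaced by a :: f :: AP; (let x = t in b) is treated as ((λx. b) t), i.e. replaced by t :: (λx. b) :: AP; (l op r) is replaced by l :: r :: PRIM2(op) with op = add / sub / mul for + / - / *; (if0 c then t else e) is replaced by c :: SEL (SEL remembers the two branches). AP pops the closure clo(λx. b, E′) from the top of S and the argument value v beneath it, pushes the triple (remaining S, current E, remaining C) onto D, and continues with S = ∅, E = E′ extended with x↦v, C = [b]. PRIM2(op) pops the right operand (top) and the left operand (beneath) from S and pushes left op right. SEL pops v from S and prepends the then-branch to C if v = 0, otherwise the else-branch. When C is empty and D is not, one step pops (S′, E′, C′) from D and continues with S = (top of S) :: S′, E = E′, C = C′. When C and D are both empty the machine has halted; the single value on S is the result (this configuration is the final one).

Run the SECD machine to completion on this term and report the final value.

[0] ⟨S=∅; E=∅; C=[((if0 ((λy. 4) 1) then (if0 1 then 1 else -2) else (if0 0 then -3 else 3)) * (if0 (1 * 3) then ((λu. u) 1) else (1 - 2)))]; D=∅⟩
[1] ⟨S=∅; E=∅; C=[(if0 ((λy. 4) 1) then (if0 1 then 1 else -2) else (if0 0 then -3 else 3)) :: (if0 (1 * 3) then ((λu. u) 1) else (1 - 2)) :: PRIM2(mul)]; D=∅⟩
[2] ⟨S=∅; E=∅; C=[((λy. 4) 1) :: SEL :: (if0 (1 * 3) then ((λu. u) 1) else (1 - 2)) :: PRIM2(mul)]; D=∅⟩
[3] ⟨S=∅; E=∅; C=[1 :: (λy. 4) :: AP :: SEL :: (if0 (1 * 3) then ((λu. u) 1) else (1 - 2)) :: PRIM2(mul)]; D=∅⟩
[4] ⟨S=[1]; E=∅; C=[(λy. 4) :: AP :: SEL :: (if0 (1 * 3) then ((λu. u) 1) else (1 - 2)) :: PRIM2(mul)]; D=∅⟩
[5] ⟨S=[clo(λy. 4, ∅) :: 1]; E=∅; C=[AP :: SEL :: (if0 (1 * 3) then ((λu. u) 1) else (1 - 2)) :: PRIM2(mul)]; D=∅⟩
[6] ⟨S=∅; E={y↦1}; C=[4]; D=[(∅, ∅, [SEL :: (if0 (1 * 3) then ((λu. u) 1) else (1 - 2)) :: PRIM2(mul)])]⟩
[7] ⟨S=[4]; E={y↦1}; C=∅; D=[(∅, ∅, [SEL :: (if0 (1 * 3) then ((λu. u) 1) else (1 - 2)) :: PRIM2(mul)])]⟩
[8] ⟨S=[4]; E=∅; C=[SEL :: (if0 (1 * 3) then ((λu. u) 1) else (1 - 2)) :: PRIM2(mul)]; D=∅⟩
[9] ⟨S=∅; E=∅; C=[(if0 0 then -3 else 3) :: (if0 (1 * 3) then ((λu. u) 1) else (1 - 2)) :: PRIM2(mul)]; D=∅⟩
[10] ⟨S=∅; E=∅; C=[0 :: SEL :: (if0 (1 * 3) then ((λu. u) 1) else (1 - 2)) :: PRIM2(mul)]; D=∅⟩
[11] ⟨S=[0]; E=∅; C=[SEL :: (if0 (1 * 3) then ((λu. u) 1) else (1 - 2)) :: PRIM2(mul)]; D=∅⟩
[12] ⟨S=∅; E=∅; C=[-3 :: (if0 (1 * 3) then ((λu. u) 1) else (1 - 2)) :: PRIM2(mul)]; D=∅⟩
[13] ⟨S=[-3]; E=∅; C=[(if0 (1 * 3) then ((λu. u) 1) else (1 - 2)) :: PRIM2(mul)]; D=∅⟩
[14] ⟨S=[-3]; E=∅; C=[(1 * 3) :: SEL :: PRIM2(mul)]; D=∅⟩
[15] ⟨S=[-3]; E=∅; C=[1 :: 3 :: PRIM2(mul) :: SEL :: PRIM2(mul)]; D=∅⟩
[16] ⟨S=[1 :: -3]; E=∅; C=[3 :: PRIM2(mul) :: SEL :: PRIM2(mul)]; D=∅⟩
[17] ⟨S=[3 :: 1 :: -3]; E=∅; C=[PRIM2(mul) :: SEL :: PRIM2(mul)]; D=∅⟩
[18] ⟨S=[3 :: -3]; E=∅; C=[SEL :: PRIM2(mul)]; D=∅⟩
[19] ⟨S=[-3]; E=∅; C=[(1 - 2) :: PRIM2(mul)]; D=∅⟩
[20] ⟨S=[-3]; E=∅; C=[1 :: 2 :: PRIM2(sub) :: PRIM2(mul)]; D=∅⟩
[21] ⟨S=[1 :: -3]; E=∅; C=[2 :: PRIM2(sub) :: PRIM2(mul)]; D=∅⟩
[22] ⟨S=[2 :: 1 :: -3]; E=∅; C=[PRIM2(sub) :: PRIM2(mul)]; D=∅⟩
[23] ⟨S=[-1 :: -3]; E=∅; C=[PRIM2(mul)]; D=∅⟩
[24] ⟨S=[3]; E=∅; C=∅; D=∅⟩
→ final value 3

Answer: 3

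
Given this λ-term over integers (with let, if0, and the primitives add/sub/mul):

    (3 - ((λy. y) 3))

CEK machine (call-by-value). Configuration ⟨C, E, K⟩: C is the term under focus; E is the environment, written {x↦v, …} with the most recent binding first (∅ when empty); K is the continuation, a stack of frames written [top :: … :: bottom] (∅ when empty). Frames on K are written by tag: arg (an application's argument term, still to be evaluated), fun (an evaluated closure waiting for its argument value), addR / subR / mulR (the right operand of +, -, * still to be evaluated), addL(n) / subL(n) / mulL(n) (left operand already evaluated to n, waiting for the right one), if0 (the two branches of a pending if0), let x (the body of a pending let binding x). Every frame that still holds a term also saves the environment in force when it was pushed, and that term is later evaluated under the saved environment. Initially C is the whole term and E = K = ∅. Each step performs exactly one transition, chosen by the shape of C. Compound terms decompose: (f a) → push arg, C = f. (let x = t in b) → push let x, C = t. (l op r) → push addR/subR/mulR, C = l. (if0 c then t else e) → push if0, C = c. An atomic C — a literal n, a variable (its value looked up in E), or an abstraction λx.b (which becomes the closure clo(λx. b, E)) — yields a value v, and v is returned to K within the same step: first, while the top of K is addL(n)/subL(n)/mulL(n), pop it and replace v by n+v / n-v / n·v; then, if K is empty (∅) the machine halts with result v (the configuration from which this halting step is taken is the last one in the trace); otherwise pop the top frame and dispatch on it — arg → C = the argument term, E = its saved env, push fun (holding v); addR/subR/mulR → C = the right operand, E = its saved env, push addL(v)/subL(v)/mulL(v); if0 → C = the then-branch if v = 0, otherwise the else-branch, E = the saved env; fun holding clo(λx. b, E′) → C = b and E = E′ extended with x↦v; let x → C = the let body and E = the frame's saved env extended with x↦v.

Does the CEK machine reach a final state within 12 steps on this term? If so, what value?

Answer: 0

Machine steps:
step 0: [C=(3 - ((λy. y) 3)) | E=∅ | K=∅]
step 1: [C=3 | E=∅ | K=[subR]]
step 2: [C=((λy. y) 3) | E=∅ | K=[subL(3)]]
step 3: [C=(λy. y) | E=∅ | K=[arg :: subL(3)]]
step 4: [C=3 | E=∅ | K=[fun :: subL(3)]]
step 5: [C=y | E={y↦3} | K=[subL(3)]]
→ final value 0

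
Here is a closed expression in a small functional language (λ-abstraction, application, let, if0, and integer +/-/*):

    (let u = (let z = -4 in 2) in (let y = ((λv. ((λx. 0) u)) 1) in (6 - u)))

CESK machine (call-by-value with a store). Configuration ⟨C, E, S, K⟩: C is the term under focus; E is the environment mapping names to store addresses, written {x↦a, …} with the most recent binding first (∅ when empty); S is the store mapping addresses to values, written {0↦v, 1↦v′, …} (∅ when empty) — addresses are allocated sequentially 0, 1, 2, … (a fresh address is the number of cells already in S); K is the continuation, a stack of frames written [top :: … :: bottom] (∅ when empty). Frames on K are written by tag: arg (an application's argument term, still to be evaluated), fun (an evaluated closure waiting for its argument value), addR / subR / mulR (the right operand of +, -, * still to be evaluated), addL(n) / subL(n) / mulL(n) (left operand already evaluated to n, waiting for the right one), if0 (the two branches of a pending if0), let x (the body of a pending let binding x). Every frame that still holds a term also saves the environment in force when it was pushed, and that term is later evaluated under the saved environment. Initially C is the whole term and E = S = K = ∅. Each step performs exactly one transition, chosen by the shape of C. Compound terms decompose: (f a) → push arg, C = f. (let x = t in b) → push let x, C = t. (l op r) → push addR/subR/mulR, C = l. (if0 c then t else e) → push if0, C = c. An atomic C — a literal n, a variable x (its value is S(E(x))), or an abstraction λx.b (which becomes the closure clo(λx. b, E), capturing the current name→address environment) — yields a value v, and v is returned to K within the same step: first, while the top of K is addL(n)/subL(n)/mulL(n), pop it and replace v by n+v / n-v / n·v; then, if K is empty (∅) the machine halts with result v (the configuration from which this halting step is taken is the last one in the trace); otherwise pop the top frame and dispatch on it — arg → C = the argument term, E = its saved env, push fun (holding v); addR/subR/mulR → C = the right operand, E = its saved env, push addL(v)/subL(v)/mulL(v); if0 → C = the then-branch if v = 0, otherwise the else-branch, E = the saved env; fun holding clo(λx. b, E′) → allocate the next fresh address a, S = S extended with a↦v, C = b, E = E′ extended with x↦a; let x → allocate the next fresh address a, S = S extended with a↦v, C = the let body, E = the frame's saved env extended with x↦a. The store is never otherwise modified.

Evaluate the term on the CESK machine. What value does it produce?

[0] <C=(let u = (let z = -4 in 2) in (let y = ((λv. ((λx. 0) u)) 1) in (6 - u))), E=∅, S=∅, K=∅>
[1] <C=(let z = -4 in 2), E=∅, S=∅, K=[let u]>
[2] <C=-4, E=∅, S=∅, K=[let z :: let u]>
[3] <C=2, E={z↦0}, S={0↦-4}, K=[let u]>
[4] <C=(let y = ((λv. ((λx. 0) u)) 1) in (6 - u)), E={u↦1}, S={0↦-4, 1↦2}, K=∅>
[5] <C=((λv. ((λx. 0) u)) 1), E={u↦1}, S={0↦-4, 1↦2}, K=[let y]>
[6] <C=(λv. ((λx. 0) u)), E={u↦1}, S={0↦-4, 1↦2}, K=[arg :: let y]>
[7] <C=1, E={u↦1}, S={0↦-4, 1↦2}, K=[fun :: let y]>
[8] <C=((λx. 0) u), E={v↦2, u↦1}, S={0↦-4, 1↦2, 2↦1}, K=[let y]>
[9] <C=(λx. 0), E={v↦2, u↦1}, S={0↦-4, 1↦2, 2↦1}, K=[arg :: let y]>
[10] <C=u, E={v↦2, u↦1}, S={0↦-4, 1↦2, 2↦1}, K=[fun :: let y]>
[11] <C=0, E={x↦3, v↦2, u↦1}, S={0↦-4, 1↦2, 2↦1, 3↦2}, K=[let y]>
[12] <C=(6 - u), E={y↦4, u↦1}, S={0↦-4, 1↦2, 2↦1, 3↦2, 4↦0}, K=∅>
[13] <C=6, E={y↦4, u↦1}, S={0↦-4, 1↦2, 2↦1, 3↦2, 4↦0}, K=[subR]>
[14] <C=u, E={y↦4, u↦1}, S={0↦-4, 1↦2, 2↦1, 3↦2, 4↦0}, K=[subL(6)]>
→ final value 4

Answer: 4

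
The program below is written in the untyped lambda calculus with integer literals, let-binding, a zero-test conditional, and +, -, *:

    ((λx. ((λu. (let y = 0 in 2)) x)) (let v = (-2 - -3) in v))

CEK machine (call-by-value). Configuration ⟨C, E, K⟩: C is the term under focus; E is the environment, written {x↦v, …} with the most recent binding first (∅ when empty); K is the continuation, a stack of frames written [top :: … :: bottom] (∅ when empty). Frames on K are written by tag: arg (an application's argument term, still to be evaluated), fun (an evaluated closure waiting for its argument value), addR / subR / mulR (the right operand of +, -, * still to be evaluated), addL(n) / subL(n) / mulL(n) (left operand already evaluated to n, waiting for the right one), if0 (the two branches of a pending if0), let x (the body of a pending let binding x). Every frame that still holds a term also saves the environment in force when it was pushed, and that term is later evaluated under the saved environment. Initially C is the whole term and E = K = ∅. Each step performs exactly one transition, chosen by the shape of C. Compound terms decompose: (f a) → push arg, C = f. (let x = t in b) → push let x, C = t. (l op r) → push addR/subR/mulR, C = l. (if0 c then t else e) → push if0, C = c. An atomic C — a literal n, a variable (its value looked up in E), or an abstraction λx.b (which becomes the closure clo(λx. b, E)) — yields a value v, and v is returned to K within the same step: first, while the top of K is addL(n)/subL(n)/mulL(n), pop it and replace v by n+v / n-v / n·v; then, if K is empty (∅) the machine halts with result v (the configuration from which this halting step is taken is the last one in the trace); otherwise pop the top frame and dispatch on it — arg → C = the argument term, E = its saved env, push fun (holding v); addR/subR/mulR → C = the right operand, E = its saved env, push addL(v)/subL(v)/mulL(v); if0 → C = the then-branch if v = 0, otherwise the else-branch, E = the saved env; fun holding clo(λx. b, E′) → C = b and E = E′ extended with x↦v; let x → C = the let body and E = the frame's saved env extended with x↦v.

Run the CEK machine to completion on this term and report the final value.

t=0: ⟨C=((λx. ((λu. (let y = 0 in 2)) x)) (let v = (-2 - -3) in v)); E=∅; K=∅⟩
t=1: ⟨C=(λx. ((λu. (let y = 0 in 2)) x)); E=∅; K=[arg]⟩
t=2: ⟨C=(let v = (-2 - -3) in v); E=∅; K=[fun]⟩
t=3: ⟨C=(-2 - -3); E=∅; K=[let v :: fun]⟩
t=4: ⟨C=-2; E=∅; K=[subR :: let v :: fun]⟩
t=5: ⟨C=-3; E=∅; K=[subL(-2) :: let v :: fun]⟩
t=6: ⟨C=v; E={v↦1}; K=[fun]⟩
t=7: ⟨C=((λu. (let y = 0 in 2)) x); E={x↦1}; K=∅⟩
t=8: ⟨C=(λu. (let y = 0 in 2)); E={x↦1}; K=[arg]⟩
t=9: ⟨C=x; E={x↦1}; K=[fun]⟩
t=10: ⟨C=(let y = 0 in 2); E={u↦1, x↦1}; K=∅⟩
t=11: ⟨C=0; E={u↦1, x↦1}; K=[let y]⟩
t=12: ⟨C=2; E={y↦0, u↦1, x↦1}; K=∅⟩
→ final value 2

Answer: 2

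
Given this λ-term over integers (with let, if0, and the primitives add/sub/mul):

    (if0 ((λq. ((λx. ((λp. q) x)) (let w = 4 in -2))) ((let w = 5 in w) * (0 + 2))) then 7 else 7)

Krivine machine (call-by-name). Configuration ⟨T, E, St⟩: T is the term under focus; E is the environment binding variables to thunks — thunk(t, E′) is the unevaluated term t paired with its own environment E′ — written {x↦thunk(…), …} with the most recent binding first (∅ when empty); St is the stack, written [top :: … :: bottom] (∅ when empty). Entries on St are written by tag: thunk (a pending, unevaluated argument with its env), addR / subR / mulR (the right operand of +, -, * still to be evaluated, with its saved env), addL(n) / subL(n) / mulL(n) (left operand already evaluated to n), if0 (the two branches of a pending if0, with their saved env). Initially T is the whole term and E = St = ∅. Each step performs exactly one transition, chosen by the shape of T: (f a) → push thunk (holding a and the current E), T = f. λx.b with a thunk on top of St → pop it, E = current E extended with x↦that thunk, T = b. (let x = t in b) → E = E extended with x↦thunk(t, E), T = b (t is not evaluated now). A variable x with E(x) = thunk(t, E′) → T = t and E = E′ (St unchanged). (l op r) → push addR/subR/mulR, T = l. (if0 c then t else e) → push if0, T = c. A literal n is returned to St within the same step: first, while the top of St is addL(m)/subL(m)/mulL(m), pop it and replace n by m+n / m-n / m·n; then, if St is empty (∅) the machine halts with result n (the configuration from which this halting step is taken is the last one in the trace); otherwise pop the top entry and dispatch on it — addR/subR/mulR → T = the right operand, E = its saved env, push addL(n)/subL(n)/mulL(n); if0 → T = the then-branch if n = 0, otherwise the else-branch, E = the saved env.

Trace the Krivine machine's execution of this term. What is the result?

Answer: 7

Derivation:
t=0: [T=(if0 ((λq. ((λx. ((λp. q) x)) (let w = 4 in -2))) ((let w = 5 in w) * (0 + 2))) then 7 else 7) | E=∅ | St=∅]
t=1: [T=((λq. ((λx. ((λp. q) x)) (let w = 4 in -2))) ((let w = 5 in w) * (0 + 2))) | E=∅ | St=[if0]]
t=2: [T=(λq. ((λx. ((λp. q) x)) (let w = 4 in -2))) | E=∅ | St=[thunk :: if0]]
t=3: [T=((λx. ((λp. q) x)) (let w = 4 in -2)) | E={q↦thunk(((let w = 5 in w) * (0 + 2)), ∅)} | St=[if0]]
t=4: [T=(λx. ((λp. q) x)) | E={q↦thunk(((let w = 5 in w) * (0 + 2)), ∅)} | St=[thunk :: if0]]
t=5: [T=((λp. q) x) | E={x↦thunk((let w = 4 in -2), {q↦thunk(((let w = 5 in w) * (0 + 2)), ∅)}), q↦thunk(((let w = 5 in w) * (0 + 2)), ∅)} | St=[if0]]
t=6: [T=(λp. q) | E={x↦thunk((let w = 4 in -2), {q↦thunk(((let w = 5 in w) * (0 + 2)), ∅)}), q↦thunk(((let w = 5 in w) * (0 + 2)), ∅)} | St=[thunk :: if0]]
t=7: [T=q | E={p↦thunk(x, {x↦thunk((let w = 4 in -2), {q↦thunk(((let w = 5 in w) * (0 + 2)), ∅)}), q↦thunk(((let w = 5 in w) * (0 + 2)), ∅)}), x↦thunk((let w = 4 in -2), {q↦thunk(((let w = 5 in w) * (0 + 2)), ∅)}), q↦thunk(((let w = 5 in w) * (0 + 2)), ∅)} | St=[if0]]
t=8: [T=((let w = 5 in w) * (0 + 2)) | E=∅ | St=[if0]]
t=9: [T=(let w = 5 in w) | E=∅ | St=[mulR :: if0]]
t=10: [T=w | E={w↦thunk(5, ∅)} | St=[mulR :: if0]]
t=11: [T=5 | E=∅ | St=[mulR :: if0]]
t=12: [T=(0 + 2) | E=∅ | St=[mulL(5) :: if0]]
t=13: [T=0 | E=∅ | St=[addR :: mulL(5) :: if0]]
t=14: [T=2 | E=∅ | St=[addL(0) :: mulL(5) :: if0]]
t=15: [T=7 | E=∅ | St=∅]
→ final value 7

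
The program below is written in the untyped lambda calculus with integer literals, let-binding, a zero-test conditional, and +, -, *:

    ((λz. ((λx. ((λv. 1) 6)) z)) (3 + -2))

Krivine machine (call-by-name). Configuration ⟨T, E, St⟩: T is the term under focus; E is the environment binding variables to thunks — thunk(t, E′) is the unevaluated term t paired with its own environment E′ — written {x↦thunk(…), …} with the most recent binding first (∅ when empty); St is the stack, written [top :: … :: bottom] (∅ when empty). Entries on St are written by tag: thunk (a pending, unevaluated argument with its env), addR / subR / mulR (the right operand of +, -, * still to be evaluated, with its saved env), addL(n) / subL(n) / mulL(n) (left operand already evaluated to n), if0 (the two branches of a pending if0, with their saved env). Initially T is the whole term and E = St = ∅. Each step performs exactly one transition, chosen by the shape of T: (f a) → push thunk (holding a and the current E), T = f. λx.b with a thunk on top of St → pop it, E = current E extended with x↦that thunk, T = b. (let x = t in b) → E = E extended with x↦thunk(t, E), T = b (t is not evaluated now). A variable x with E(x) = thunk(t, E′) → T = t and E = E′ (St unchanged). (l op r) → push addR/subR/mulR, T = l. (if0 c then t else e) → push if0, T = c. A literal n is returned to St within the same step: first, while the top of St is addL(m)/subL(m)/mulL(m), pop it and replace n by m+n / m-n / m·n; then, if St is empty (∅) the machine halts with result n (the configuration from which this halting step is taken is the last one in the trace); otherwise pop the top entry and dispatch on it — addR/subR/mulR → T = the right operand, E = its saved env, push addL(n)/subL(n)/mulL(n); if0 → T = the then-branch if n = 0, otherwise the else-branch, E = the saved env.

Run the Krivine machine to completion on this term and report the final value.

t=0: [T=((λz. ((λx. ((λv. 1) 6)) z)) (3 + -2)) | E=∅ | St=∅]
t=1: [T=(λz. ((λx. ((λv. 1) 6)) z)) | E=∅ | St=[thunk]]
t=2: [T=((λx. ((λv. 1) 6)) z) | E={z↦thunk((3 + -2), ∅)} | St=∅]
t=3: [T=(λx. ((λv. 1) 6)) | E={z↦thunk((3 + -2), ∅)} | St=[thunk]]
t=4: [T=((λv. 1) 6) | E={x↦thunk(z, {z↦thunk((3 + -2), ∅)}), z↦thunk((3 + -2), ∅)} | St=∅]
t=5: [T=(λv. 1) | E={x↦thunk(z, {z↦thunk((3 + -2), ∅)}), z↦thunk((3 + -2), ∅)} | St=[thunk]]
t=6: [T=1 | E={v↦thunk(6, {x↦thunk(z, {z↦thunk((3 + -2), ∅)}), z↦thunk((3 + -2), ∅)}), x↦thunk(z, {z↦thunk((3 + -2), ∅)}), z↦thunk((3 + -2), ∅)} | St=∅]
→ final value 1

Answer: 1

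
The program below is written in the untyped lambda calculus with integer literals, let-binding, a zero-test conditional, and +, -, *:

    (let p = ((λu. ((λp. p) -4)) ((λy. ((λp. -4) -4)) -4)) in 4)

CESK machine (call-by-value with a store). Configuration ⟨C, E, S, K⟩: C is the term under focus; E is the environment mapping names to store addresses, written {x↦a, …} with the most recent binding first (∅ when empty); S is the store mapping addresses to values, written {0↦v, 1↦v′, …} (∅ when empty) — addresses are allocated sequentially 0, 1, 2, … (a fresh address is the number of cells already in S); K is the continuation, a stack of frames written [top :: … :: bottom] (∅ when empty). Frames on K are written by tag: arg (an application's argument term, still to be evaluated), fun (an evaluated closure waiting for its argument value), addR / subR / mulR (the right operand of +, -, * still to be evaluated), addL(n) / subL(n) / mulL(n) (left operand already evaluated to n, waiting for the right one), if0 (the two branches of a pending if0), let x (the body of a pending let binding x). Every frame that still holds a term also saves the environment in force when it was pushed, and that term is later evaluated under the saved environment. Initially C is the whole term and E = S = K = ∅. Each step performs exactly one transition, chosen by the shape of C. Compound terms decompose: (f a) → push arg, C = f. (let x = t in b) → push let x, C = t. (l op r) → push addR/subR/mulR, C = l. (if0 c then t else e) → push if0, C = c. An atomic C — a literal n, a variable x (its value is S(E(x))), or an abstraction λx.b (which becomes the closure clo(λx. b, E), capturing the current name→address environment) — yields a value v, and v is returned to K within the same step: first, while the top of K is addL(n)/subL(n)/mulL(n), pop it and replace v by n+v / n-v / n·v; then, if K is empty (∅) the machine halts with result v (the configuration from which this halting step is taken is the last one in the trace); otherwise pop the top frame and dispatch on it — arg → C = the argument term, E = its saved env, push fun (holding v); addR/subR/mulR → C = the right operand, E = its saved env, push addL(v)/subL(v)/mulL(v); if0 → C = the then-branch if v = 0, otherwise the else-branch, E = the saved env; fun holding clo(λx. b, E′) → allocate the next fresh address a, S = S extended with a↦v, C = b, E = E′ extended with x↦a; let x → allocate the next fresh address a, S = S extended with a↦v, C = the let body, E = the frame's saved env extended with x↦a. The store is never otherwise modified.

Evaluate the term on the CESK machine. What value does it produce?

0. <C=(let p = ((λu. ((λp. p) -4)) ((λy. ((λp. -4) -4)) -4)) in 4), E=∅, S=∅, K=∅>
1. <C=((λu. ((λp. p) -4)) ((λy. ((λp. -4) -4)) -4)), E=∅, S=∅, K=[let p]>
2. <C=(λu. ((λp. p) -4)), E=∅, S=∅, K=[arg :: let p]>
3. <C=((λy. ((λp. -4) -4)) -4), E=∅, S=∅, K=[fun :: let p]>
4. <C=(λy. ((λp. -4) -4)), E=∅, S=∅, K=[arg :: fun :: let p]>
5. <C=-4, E=∅, S=∅, K=[fun :: fun :: let p]>
6. <C=((λp. -4) -4), E={y↦0}, S={0↦-4}, K=[fun :: let p]>
7. <C=(λp. -4), E={y↦0}, S={0↦-4}, K=[arg :: fun :: let p]>
8. <C=-4, E={y↦0}, S={0↦-4}, K=[fun :: fun :: let p]>
9. <C=-4, E={p↦1, y↦0}, S={0↦-4, 1↦-4}, K=[fun :: let p]>
10. <C=((λp. p) -4), E={u↦2}, S={0↦-4, 1↦-4, 2↦-4}, K=[let p]>
11. <C=(λp. p), E={u↦2}, S={0↦-4, 1↦-4, 2↦-4}, K=[arg :: let p]>
12. <C=-4, E={u↦2}, S={0↦-4, 1↦-4, 2↦-4}, K=[fun :: let p]>
13. <C=p, E={p↦3, u↦2}, S={0↦-4, 1↦-4, 2↦-4, 3↦-4}, K=[let p]>
14. <C=4, E={p↦4}, S={0↦-4, 1↦-4, 2↦-4, 3↦-4, 4↦-4}, K=∅>
→ final value 4

Answer: 4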